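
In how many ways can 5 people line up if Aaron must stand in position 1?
Fix one position: (5-1)! = 24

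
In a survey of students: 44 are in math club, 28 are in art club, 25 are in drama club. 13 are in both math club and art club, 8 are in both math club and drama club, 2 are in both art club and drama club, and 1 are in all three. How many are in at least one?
|A∪B∪C| = 44+28+25-13-8-2+1 = 75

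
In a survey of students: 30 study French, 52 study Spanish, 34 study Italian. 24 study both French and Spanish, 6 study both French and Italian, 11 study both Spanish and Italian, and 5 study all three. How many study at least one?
|A∪B∪C| = 30+52+34-24-6-11+5 = 80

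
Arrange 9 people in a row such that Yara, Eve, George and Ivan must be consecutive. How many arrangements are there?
Treat the 4 as one block: (9-4+1)! × 4! = 720 × 24 = 17280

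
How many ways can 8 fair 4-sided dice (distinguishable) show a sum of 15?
Coefficient of x^15 in (x + x² + ... + x^4)^8. By inclusion-exclusion on dice exceeding 4: Σ_j (-1)^j C(8,j)·C(15-1-4j, 7) = C(8,0)·C(14,7) - C(8,1)·C(10,7) = 1·3432 - 8·120 = 2472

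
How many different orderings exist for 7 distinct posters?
7! = 5040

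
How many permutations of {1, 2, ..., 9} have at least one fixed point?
Complement of the derangements. !9 = Σ_{j=0}^{9} (-1)^j·9!/j! = 362880 - 362880 + 181440 - 60480 + 15120 - 3024 + 504 - 72 + 9 - 1 = 133496. 9! - !9 = 362880 - 133496 = 229384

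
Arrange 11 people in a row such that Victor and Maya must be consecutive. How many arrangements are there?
Treat the 2 as one block: (11-2+1)! × 2! = 3628800 × 2 = 7257600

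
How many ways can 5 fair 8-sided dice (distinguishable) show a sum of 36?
Coefficient of x^36 in (x + x² + ... + x^8)^5. By inclusion-exclusion on dice exceeding 8: Σ_j (-1)^j C(5,j)·C(36-1-8j, 4) = C(5,0)·C(35,4) - C(5,1)·C(27,4) + C(5,2)·C(19,4) - C(5,3)·C(11,4) = 1·52360 - 5·17550 + 10·3876 - 10·330 = 70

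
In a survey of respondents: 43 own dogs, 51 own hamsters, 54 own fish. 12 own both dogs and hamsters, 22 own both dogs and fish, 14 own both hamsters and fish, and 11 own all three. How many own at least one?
|A∪B∪C| = 43+51+54-12-22-14+11 = 111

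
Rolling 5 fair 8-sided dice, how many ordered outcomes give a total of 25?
Coefficient of x^25 in (x + x² + ... + x^8)^5. By inclusion-exclusion on dice exceeding 8: Σ_j (-1)^j C(5,j)·C(25-1-8j, 4) = C(5,0)·C(24,4) - C(5,1)·C(16,4) + C(5,2)·C(8,4) = 1·10626 - 5·1820 + 10·70 = 2226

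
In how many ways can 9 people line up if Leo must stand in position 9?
Fix one position: (9-1)! = 40320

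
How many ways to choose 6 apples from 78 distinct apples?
C(78,6) = 78!/(6!×72!) = 256851595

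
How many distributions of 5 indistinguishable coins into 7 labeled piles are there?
C(5+7-1, 7-1) = C(11, 6) = 462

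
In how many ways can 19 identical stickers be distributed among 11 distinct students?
C(19+11-1, 11-1) = C(29, 10) = 20030010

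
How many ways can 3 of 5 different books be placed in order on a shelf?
P(5,3) = 5!/(5-3)! = 60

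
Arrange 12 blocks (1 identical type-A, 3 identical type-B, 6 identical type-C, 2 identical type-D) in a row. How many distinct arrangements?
12! / (1! × 3! × 6! × 2!) = 55440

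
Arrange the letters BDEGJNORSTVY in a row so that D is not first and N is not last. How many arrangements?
By inclusion-exclusion: 12! - 2×(12-1)! + (12-2)! = 479001600 - 79833600 + 3628800 = 402796800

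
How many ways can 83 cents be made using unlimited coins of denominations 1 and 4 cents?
Coefficient of x^83 in 1/(1-x^1) · 1/(1-x^4). Use j coins of 4 for j = 0..⌊83/4⌋ = 20, the rest in 1s: 20 + 1 = 21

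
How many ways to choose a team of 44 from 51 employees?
C(51,44) = 51!/(44!×7!) = 115775100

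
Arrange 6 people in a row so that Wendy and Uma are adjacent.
Treat as block: (6-1)! × 2! = 120 × 2 = 240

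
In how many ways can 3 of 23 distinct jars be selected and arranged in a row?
P(23,3) = 23!/(23-3)! = 10626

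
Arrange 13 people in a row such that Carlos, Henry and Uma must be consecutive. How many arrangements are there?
Treat the 3 as one block: (13-3+1)! × 3! = 39916800 × 6 = 239500800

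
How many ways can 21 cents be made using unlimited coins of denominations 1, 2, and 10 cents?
Coefficient of x^21 in 1/(1-x^1) · 1/(1-x^2) · 1/(1-x^10). Case on j = number of 10-cent coins (j = 0..2); remainder r = 21 - 10j is made from {1,2} in ⌊r/2⌋+1 ways. r = 21, 11, 1 → 11 + 6 + 1 = 18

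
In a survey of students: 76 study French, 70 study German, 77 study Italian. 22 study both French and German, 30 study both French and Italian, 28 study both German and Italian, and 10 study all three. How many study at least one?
|A∪B∪C| = 76+70+77-22-30-28+10 = 153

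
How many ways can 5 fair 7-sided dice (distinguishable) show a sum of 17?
Coefficient of x^17 in (x + x² + ... + x^7)^5. By inclusion-exclusion on dice exceeding 7: Σ_j (-1)^j C(5,j)·C(17-1-7j, 4) = C(5,0)·C(16,4) - C(5,1)·C(9,4) = 1·1820 - 5·126 = 1190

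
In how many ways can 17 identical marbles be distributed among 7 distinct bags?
C(17+7-1, 7-1) = C(23, 6) = 100947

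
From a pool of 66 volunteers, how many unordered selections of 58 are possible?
C(66,58) = 66!/(58!×8!) = 5743572120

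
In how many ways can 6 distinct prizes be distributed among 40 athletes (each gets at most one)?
P(40,6) = 40!/(40-6)! = 2763633600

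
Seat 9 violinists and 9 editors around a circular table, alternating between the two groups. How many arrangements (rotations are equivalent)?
Fix one of the violinists: (9-1)! ways for the remaining violinists, × 9! ways for the editors = 40320 × 362880 = 14631321600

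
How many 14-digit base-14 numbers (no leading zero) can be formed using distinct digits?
First digit: 13 choices (nonzero). Then descending: 13 × 13 × 12 × 11 × 10 × 9 × 8 × 7 × 6 × 5 × 4 × 3 × 2 × 1 = 80951270400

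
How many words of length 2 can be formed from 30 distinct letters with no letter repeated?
P(30,2) = 30!/(30-2)! = 870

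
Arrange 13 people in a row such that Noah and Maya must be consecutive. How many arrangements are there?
Treat the 2 as one block: (13-2+1)! × 2! = 479001600 × 2 = 958003200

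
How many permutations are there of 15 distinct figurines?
15! = 1307674368000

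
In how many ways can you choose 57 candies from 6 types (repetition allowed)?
C(57+6-1, 6-1) = C(62, 5) = 6471002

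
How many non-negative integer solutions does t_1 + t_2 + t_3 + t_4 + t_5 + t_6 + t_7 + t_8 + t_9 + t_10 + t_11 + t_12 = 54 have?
C(54+12-1, 12-1) = C(65, 11) = 895068996640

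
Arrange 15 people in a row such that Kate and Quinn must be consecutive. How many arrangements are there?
Treat the 2 as one block: (15-2+1)! × 2! = 87178291200 × 2 = 174356582400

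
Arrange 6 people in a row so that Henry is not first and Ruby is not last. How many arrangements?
By inclusion-exclusion: 6! - 2×(6-1)! + (6-2)! = 720 - 240 + 24 = 504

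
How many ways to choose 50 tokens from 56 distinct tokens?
C(56,50) = 56!/(50!×6!) = 32468436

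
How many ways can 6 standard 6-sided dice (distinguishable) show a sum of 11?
Coefficient of x^11 in (x + x² + ... + x^6)^6. By inclusion-exclusion on dice exceeding 6: Σ_j (-1)^j C(6,j)·C(11-1-6j, 5) = C(6,0)·C(10,5) = 1·252 = 252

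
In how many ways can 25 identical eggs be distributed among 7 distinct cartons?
C(25+7-1, 7-1) = C(31, 6) = 736281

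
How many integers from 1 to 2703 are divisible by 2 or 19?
⌊2703/2⌋ + ⌊2703/19⌋ - ⌊2703/38⌋ = 1351 + 142 - 71 = 1422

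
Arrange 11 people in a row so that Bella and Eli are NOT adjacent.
Total - adjacent = 11! - (11-1)!×2 = 39916800 - 7257600 = 32659200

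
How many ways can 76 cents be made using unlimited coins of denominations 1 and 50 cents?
Coefficient of x^76 in 1/(1-x^1) · 1/(1-x^50). Use j coins of 50 for j = 0..⌊76/50⌋ = 1, the rest in 1s: 1 + 1 = 2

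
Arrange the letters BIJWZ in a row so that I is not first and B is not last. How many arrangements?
By inclusion-exclusion: 5! - 2×(5-1)! + (5-2)! = 120 - 48 + 6 = 78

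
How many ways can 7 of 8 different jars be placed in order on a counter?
P(8,7) = 8!/(8-7)! = 40320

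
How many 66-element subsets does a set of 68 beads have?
C(68,66) = 68!/(66!×2!) = 2278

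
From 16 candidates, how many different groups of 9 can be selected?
C(16,9) = 16!/(9!×7!) = 11440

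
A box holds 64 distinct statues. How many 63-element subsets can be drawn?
C(64,63) = 64!/(63!×1!) = 64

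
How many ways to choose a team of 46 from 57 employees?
C(57,46) = 57!/(46!×11!) = 184509266760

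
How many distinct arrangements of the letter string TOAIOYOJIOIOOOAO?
16! / (2! × 1! × 8! × 1! × 1! × 3!) = 43243200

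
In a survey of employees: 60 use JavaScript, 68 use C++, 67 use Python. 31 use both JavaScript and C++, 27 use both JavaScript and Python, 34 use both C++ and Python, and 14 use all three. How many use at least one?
|A∪B∪C| = 60+68+67-31-27-34+14 = 117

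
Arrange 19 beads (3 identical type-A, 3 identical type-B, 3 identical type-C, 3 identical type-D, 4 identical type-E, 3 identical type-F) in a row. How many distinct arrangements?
19! / (3! × 3! × 3! × 3! × 4! × 3!) = 651819168000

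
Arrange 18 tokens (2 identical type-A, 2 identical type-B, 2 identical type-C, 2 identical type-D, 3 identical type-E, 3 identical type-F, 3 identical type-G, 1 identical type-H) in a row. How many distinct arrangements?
18! / (2! × 2! × 2! × 2! × 3! × 3! × 3! × 1!) = 1852538688000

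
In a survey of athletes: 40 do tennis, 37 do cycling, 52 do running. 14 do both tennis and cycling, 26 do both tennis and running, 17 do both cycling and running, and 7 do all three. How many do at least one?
|A∪B∪C| = 40+37+52-14-26-17+7 = 79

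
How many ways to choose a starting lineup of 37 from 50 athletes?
C(50,37) = 50!/(37!×13!) = 354860518600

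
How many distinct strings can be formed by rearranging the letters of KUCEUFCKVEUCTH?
14! / (1! × 3! × 1! × 3! × 2! × 2! × 1! × 1!) = 605404800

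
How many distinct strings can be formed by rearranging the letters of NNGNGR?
6! / (1! × 3! × 2!) = 60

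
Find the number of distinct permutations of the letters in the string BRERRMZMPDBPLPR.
15! / (1! × 2! × 1! × 3! × 4! × 1! × 2! × 1!) = 2270268000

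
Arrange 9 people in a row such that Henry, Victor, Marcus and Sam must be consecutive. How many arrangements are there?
Treat the 4 as one block: (9-4+1)! × 4! = 720 × 24 = 17280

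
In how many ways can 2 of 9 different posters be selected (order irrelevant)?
C(9,2) = 9!/(2!×7!) = 36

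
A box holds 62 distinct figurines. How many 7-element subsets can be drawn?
C(62,7) = 62!/(7!×55!) = 491796152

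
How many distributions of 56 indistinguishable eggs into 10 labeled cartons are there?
C(56+10-1, 10-1) = C(65, 9) = 31966749880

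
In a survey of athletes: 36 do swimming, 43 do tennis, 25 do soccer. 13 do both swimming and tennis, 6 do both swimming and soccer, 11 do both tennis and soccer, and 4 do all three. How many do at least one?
|A∪B∪C| = 36+43+25-13-6-11+4 = 78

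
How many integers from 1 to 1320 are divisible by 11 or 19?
⌊1320/11⌋ + ⌊1320/19⌋ - ⌊1320/209⌋ = 120 + 69 - 6 = 183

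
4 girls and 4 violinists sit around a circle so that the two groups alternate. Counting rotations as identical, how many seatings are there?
Fix one of the girls: (4-1)! ways for the remaining girls, × 4! ways for the violinists = 6 × 24 = 144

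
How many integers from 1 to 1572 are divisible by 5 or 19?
⌊1572/5⌋ + ⌊1572/19⌋ - ⌊1572/95⌋ = 314 + 82 - 16 = 380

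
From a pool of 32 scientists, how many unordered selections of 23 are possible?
C(32,23) = 32!/(23!×9!) = 28048800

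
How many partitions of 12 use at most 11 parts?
By conjugation, equals partitions of 12 into parts ≤ 11. Let r_j(i) = number of partitions of i into parts ≤ j, for i = 0..12. r_1(i) = 1 for all i; r_j(i) = r_{j-1}(i) + r_j(i-j). Rows j = 2..11: ≤2: 1 1 2 2 3 3 4 4 5 5 6 6 7; ≤3: 1 1 2 3 4 5 7 8 10 12 14 16 19; ≤4: 1 1 2 3 5 6 9 11 15 18 23 27 34; ≤5: 1 1 2 3 5 7 10 13 18 23 30 37 47; ≤6: 1 1 2 3 5 7 11 14 20 26 35 44 58; ≤7: 1 1 2 3 5 7 11 15 21 28 38 49 65; ≤8: 1 1 2 3 5 7 11 15 22 29 40 52 70; ≤9: 1 1 2 3 5 7 11 15 22 30 41 54 73; ≤10: 1 1 2 3 5 7 11 15 22 30 42 55 75; ≤11: 1 1 2 3 5 7 11 15 22 30 42 56 76. r_11(12) = 76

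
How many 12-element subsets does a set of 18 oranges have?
C(18,12) = 18!/(12!×6!) = 18564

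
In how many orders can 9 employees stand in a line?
9! = 362880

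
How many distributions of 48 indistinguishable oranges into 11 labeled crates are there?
C(48+11-1, 11-1) = C(58, 10) = 52179482355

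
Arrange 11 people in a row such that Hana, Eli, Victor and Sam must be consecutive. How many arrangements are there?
Treat the 4 as one block: (11-4+1)! × 4! = 40320 × 24 = 967680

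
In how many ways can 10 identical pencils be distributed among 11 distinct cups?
C(10+11-1, 11-1) = C(20, 10) = 184756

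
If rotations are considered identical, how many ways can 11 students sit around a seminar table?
Circular: fix one position, arrange the rest. (11-1)! = 3628800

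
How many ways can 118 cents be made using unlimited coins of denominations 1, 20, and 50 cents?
Coefficient of x^118 in 1/(1-x^1) · 1/(1-x^20) · 1/(1-x^50). Case on j = number of 50-cent coins (j = 0..2); remainder r = 118 - 50j is made from {1,20} in ⌊r/20⌋+1 ways. r = 118, 68, 18 → 6 + 4 + 1 = 11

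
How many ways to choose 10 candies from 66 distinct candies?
C(66,10) = 66!/(10!×56!) = 210980549208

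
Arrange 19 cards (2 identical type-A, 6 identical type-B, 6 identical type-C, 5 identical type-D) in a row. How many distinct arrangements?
19! / (2! × 6! × 6! × 5!) = 977728752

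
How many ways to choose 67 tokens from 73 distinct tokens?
C(73,67) = 73!/(67!×6!) = 170230452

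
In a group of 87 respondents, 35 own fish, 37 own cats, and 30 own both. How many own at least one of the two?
|A∪B| = |A| + |B| - |A∩B| = 35 + 37 - 30 = 42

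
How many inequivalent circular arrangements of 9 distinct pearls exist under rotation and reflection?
(9-1)!/2 = 40320/2 = 20160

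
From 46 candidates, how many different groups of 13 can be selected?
C(46,13) = 46!/(13!×33!) = 101766230790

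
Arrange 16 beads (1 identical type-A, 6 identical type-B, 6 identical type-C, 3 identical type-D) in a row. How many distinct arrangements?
16! / (1! × 6! × 6! × 3!) = 6726720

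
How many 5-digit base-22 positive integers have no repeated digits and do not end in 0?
Last digit: 21 nonzero choices. First digit: 20 (nonzero, ≠last). Middle 3: P(20,3) = 6840. Total = 2872800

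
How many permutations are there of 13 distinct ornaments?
13! = 6227020800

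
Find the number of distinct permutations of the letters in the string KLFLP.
5! / (1! × 2! × 1! × 1!) = 60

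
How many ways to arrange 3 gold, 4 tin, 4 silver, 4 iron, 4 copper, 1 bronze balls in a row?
20! / (3! × 4! × 4! × 4! × 4! × 1!) = 1222160940000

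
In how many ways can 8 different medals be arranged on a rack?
8! = 40320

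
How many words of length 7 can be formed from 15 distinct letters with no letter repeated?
P(15,7) = 15!/(15-7)! = 32432400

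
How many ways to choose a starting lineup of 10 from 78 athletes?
C(78,10) = 78!/(10!×68!) = 1258315963905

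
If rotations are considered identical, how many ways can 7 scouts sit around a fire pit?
Circular: fix one position, arrange the rest. (7-1)! = 720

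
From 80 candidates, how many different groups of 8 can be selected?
C(80,8) = 80!/(8!×72!) = 28987537150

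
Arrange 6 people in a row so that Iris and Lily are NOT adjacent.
Total - adjacent = 6! - (6-1)!×2 = 720 - 240 = 480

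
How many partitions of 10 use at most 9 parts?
By conjugation, equals partitions of 10 into parts ≤ 9. Let r_j(i) = number of partitions of i into parts ≤ j, for i = 0..10. r_1(i) = 1 for all i; r_j(i) = r_{j-1}(i) + r_j(i-j). Rows j = 2..9: ≤2: 1 1 2 2 3 3 4 4 5 5 6; ≤3: 1 1 2 3 4 5 7 8 10 12 14; ≤4: 1 1 2 3 5 6 9 11 15 18 23; ≤5: 1 1 2 3 5 7 10 13 18 23 30; ≤6: 1 1 2 3 5 7 11 14 20 26 35; ≤7: 1 1 2 3 5 7 11 15 21 28 38; ≤8: 1 1 2 3 5 7 11 15 22 29 40; ≤9: 1 1 2 3 5 7 11 15 22 30 41. r_9(10) = 41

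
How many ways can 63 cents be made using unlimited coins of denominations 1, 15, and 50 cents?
Coefficient of x^63 in 1/(1-x^1) · 1/(1-x^15) · 1/(1-x^50). Case on j = number of 50-cent coins (j = 0..1); remainder r = 63 - 50j is made from {1,15} in ⌊r/15⌋+1 ways. r = 63, 13 → 5 + 1 = 6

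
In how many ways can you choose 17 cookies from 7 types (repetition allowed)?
C(17+7-1, 7-1) = C(23, 6) = 100947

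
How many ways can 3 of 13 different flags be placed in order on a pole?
P(13,3) = 13!/(13-3)! = 1716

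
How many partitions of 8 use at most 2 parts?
By conjugation, equals partitions of 8 into parts ≤ 2. Let r_j(i) = number of partitions of i into parts ≤ j, for i = 0..8. r_1(i) = 1 for all i; r_j(i) = r_{j-1}(i) + r_j(i-j). Rows j = 2..2: ≤2: 1 1 2 2 3 3 4 4 5. r_2(8) = 5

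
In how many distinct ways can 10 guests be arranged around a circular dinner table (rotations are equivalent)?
Circular: fix one position, arrange the rest. (10-1)! = 362880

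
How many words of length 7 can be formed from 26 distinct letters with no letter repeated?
P(26,7) = 26!/(26-7)! = 3315312000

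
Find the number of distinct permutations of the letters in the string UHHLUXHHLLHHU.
13! / (3! × 1! × 3! × 6!) = 240240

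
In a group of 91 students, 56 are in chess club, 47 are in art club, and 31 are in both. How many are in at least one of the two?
|A∪B| = |A| + |B| - |A∩B| = 56 + 47 - 31 = 72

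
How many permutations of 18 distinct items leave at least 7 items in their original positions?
Exactly j fixed points: C(18,j)·!(18-j); sum over j ≥ 7 (derangement numbers via !m = (m-1)·(!(m-1) + !(m-2)): !0..!11 = 1, 0, 1, 2, 9, 44, 265, 1854, 14833, 133496, 1334961, 14684570). Σ_{j=7}^{18} C(18,j)·!(18-j) = C(18,7)·!11 + C(18,8)·!10 + C(18,9)·!9 + C(18,10)·!8 + C(18,11)·!7 + C(18,12)·!6 + C(18,13)·!5 + C(18,14)·!4 + C(18,15)·!3 + C(18,16)·!2 + C(18,17)·!1 + C(18,18)·!0 = 31824·14684570 + 43758·1334961 + 48620·133496 + 43758·14833 + 31824·1854 + 18564·265 + 8568·44 + 3060·9 + 816·2 + 153·1 + 18·0 + 1·1 = 532940944526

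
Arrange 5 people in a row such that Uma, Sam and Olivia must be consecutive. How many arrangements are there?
Treat the 3 as one block: (5-3+1)! × 3! = 6 × 6 = 36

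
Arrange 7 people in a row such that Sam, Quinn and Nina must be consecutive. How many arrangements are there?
Treat the 3 as one block: (7-3+1)! × 3! = 120 × 6 = 720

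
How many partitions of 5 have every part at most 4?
Let r_j(i) = number of partitions of i into parts ≤ j, for i = 0..5. r_1(i) = 1 for all i; r_j(i) = r_{j-1}(i) + r_j(i-j). Rows j = 2..4: ≤2: 1 1 2 2 3 3; ≤3: 1 1 2 3 4 5; ≤4: 1 1 2 3 5 6. r_4(5) = 6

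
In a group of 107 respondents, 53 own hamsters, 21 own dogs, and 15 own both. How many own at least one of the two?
|A∪B| = |A| + |B| - |A∩B| = 53 + 21 - 15 = 59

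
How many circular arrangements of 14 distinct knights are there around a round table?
Circular: fix one position, arrange the rest. (14-1)! = 6227020800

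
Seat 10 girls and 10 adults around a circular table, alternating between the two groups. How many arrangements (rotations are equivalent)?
Fix one of the girls: (10-1)! ways for the remaining girls, × 10! ways for the adults = 362880 × 3628800 = 1316818944000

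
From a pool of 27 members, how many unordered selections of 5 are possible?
C(27,5) = 27!/(5!×22!) = 80730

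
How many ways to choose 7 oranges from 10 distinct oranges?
C(10,7) = 10!/(7!×3!) = 120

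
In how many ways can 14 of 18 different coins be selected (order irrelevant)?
C(18,14) = 18!/(14!×4!) = 3060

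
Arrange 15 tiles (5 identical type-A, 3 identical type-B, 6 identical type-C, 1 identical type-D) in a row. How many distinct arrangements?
15! / (5! × 3! × 6! × 1!) = 2522520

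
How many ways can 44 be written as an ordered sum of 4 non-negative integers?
C(44+4-1, 4-1) = C(47, 3) = 16215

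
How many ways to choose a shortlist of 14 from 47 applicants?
C(47,14) = 47!/(14!×33!) = 341643774795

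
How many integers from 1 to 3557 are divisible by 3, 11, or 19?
⌊3557/3⌋+⌊3557/11⌋+⌊3557/19⌋ - ⌊3557/33⌋-⌊3557/57⌋-⌊3557/209⌋ + ⌊3557/627⌋ = 1185+323+187 - 107-62-17 + 5 = 1514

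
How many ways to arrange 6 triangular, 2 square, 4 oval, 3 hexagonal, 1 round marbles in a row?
16! / (6! × 2! × 4! × 3! × 1!) = 100900800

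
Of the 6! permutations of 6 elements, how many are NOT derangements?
Complement of the derangements. !6 = Σ_{j=0}^{6} (-1)^j·6!/j! = 720 - 720 + 360 - 120 + 30 - 6 + 1 = 265. 6! - !6 = 720 - 265 = 455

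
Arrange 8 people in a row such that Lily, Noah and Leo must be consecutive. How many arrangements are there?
Treat the 3 as one block: (8-3+1)! × 3! = 720 × 6 = 4320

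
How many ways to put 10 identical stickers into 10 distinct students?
C(10+10-1, 10-1) = C(19, 9) = 92378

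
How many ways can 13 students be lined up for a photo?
13! = 6227020800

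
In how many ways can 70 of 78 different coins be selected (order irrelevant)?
C(78,70) = 78!/(70!×8!) = 23446881315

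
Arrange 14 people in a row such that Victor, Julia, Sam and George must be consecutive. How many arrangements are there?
Treat the 4 as one block: (14-4+1)! × 4! = 39916800 × 24 = 958003200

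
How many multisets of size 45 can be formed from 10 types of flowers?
C(45+10-1, 10-1) = C(54, 9) = 5317936260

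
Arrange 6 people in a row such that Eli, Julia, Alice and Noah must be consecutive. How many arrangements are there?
Treat the 4 as one block: (6-4+1)! × 4! = 6 × 24 = 144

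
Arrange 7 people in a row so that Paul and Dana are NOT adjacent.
Total - adjacent = 7! - (7-1)!×2 = 5040 - 1440 = 3600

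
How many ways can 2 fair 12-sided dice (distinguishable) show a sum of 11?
Coefficient of x^11 in (x + x² + ... + x^12)^2. By inclusion-exclusion on dice exceeding 12: Σ_j (-1)^j C(2,j)·C(11-1-12j, 1) = C(2,0)·C(10,1) = 1·10 = 10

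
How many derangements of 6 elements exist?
!6 = Σ_{j=0}^{6} (-1)^j·6!/j! = 720 - 720 + 360 - 120 + 30 - 6 + 1 = 265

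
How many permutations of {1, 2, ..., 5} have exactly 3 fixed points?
Choose the 3 fixed points C(5,3) = 10, derange the rest: !2 = Σ_{j=0}^{2} (-1)^j·2!/j! = 2 - 2 + 1 = 1. Product = 10 × 1 = 10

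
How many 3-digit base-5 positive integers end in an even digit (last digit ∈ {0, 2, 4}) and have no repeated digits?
Last∈{0,2,4}. Last=0: 12. Last nonzero: 2×3×P(3,1) = 18. Total = 30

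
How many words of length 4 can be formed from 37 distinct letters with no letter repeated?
P(37,4) = 37!/(37-4)! = 1585080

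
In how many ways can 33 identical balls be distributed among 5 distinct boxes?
C(33+5-1, 5-1) = C(37, 4) = 66045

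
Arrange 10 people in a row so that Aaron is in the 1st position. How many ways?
Fix one position: (10-1)! = 362880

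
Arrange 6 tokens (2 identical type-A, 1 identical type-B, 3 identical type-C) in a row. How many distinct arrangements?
6! / (2! × 1! × 3!) = 60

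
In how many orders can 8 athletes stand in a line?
8! = 40320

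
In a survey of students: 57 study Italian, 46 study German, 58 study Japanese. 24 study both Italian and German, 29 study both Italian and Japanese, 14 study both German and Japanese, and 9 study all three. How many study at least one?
|A∪B∪C| = 57+46+58-24-29-14+9 = 103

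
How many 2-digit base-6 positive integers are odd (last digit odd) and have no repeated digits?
Last∈{1,3,5}. Last=0: 0. Last nonzero: 3×4×P(4,0) = 12. Total = 12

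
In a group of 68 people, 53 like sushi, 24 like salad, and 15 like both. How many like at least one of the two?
|A∪B| = |A| + |B| - |A∩B| = 53 + 24 - 15 = 62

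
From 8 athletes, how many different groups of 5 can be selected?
C(8,5) = 8!/(5!×3!) = 56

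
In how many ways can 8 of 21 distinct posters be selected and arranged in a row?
P(21,8) = 21!/(21-8)! = 8204716800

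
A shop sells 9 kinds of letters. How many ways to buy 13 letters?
C(13+9-1, 9-1) = C(21, 8) = 203490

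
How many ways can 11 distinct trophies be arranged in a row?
11! = 39916800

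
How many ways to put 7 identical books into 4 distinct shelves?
C(7+4-1, 4-1) = C(10, 3) = 120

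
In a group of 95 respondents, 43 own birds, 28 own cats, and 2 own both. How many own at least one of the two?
|A∪B| = |A| + |B| - |A∩B| = 43 + 28 - 2 = 69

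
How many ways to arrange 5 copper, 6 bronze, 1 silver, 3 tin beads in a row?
15! / (5! × 6! × 1! × 3!) = 2522520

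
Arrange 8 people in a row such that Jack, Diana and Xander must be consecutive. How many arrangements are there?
Treat the 3 as one block: (8-3+1)! × 3! = 720 × 6 = 4320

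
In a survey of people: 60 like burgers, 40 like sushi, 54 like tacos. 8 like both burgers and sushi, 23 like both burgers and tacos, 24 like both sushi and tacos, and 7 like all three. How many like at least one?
|A∪B∪C| = 60+40+54-8-23-24+7 = 106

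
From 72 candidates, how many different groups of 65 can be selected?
C(72,65) = 72!/(65!×7!) = 1473109704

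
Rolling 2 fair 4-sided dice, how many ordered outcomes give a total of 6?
Coefficient of x^6 in (x + x² + ... + x^4)^2. By inclusion-exclusion on dice exceeding 4: Σ_j (-1)^j C(2,j)·C(6-1-4j, 1) = C(2,0)·C(5,1) - C(2,1)·C(1,1) = 1·5 - 2·1 = 3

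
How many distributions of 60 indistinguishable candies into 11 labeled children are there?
C(60+11-1, 11-1) = C(70, 10) = 396704524216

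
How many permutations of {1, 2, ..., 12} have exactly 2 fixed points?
Choose the 2 fixed points C(12,2) = 66, derange the rest: !10 = Σ_{j=0}^{10} (-1)^j·10!/j! = 3628800 - 3628800 + 1814400 - 604800 + 151200 - 30240 + 5040 - 720 + 90 - 10 + 1 = 1334961. Product = 66 × 1334961 = 88107426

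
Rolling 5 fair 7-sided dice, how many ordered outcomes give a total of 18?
Coefficient of x^18 in (x + x² + ... + x^7)^5. By inclusion-exclusion on dice exceeding 7: Σ_j (-1)^j C(5,j)·C(18-1-7j, 4) = C(5,0)·C(17,4) - C(5,1)·C(10,4) = 1·2380 - 5·210 = 1330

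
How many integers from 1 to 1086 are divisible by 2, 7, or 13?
⌊1086/2⌋+⌊1086/7⌋+⌊1086/13⌋ - ⌊1086/14⌋-⌊1086/26⌋-⌊1086/91⌋ + ⌊1086/182⌋ = 543+155+83 - 77-41-11 + 5 = 657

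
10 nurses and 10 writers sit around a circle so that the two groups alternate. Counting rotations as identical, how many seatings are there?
Fix one of the nurses: (10-1)! ways for the remaining nurses, × 10! ways for the writers = 362880 × 3628800 = 1316818944000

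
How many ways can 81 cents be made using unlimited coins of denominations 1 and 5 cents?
Coefficient of x^81 in 1/(1-x^1) · 1/(1-x^5). Use j coins of 5 for j = 0..⌊81/5⌋ = 16, the rest in 1s: 16 + 1 = 17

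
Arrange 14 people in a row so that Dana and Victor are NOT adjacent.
Total - adjacent = 14! - (14-1)!×2 = 87178291200 - 12454041600 = 74724249600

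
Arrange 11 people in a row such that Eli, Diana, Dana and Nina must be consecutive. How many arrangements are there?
Treat the 4 as one block: (11-4+1)! × 4! = 40320 × 24 = 967680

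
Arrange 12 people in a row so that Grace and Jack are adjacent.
Treat as block: (12-1)! × 2! = 39916800 × 2 = 79833600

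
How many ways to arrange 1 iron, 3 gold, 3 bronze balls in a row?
7! / (1! × 3! × 3!) = 140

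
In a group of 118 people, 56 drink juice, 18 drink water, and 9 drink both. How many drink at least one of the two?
|A∪B| = |A| + |B| - |A∩B| = 56 + 18 - 9 = 65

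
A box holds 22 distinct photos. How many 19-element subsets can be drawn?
C(22,19) = 22!/(19!×3!) = 1540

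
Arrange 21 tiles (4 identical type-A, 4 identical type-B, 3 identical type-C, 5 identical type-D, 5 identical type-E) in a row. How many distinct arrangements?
21! / (4! × 4! × 3! × 5! × 5!) = 1026615189600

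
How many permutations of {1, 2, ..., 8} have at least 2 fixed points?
Exactly j fixed points: C(8,j)·!(8-j); sum over j ≥ 2 (derangement numbers via !m = (m-1)·(!(m-1) + !(m-2)): !0..!6 = 1, 0, 1, 2, 9, 44, 265). Σ_{j=2}^{8} C(8,j)·!(8-j) = C(8,2)·!6 + C(8,3)·!5 + C(8,4)·!4 + C(8,5)·!3 + C(8,6)·!2 + C(8,7)·!1 + C(8,8)·!0 = 28·265 + 56·44 + 70·9 + 56·2 + 28·1 + 8·0 + 1·1 = 10655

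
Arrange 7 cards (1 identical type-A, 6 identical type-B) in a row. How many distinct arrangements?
7! / (1! × 6!) = 7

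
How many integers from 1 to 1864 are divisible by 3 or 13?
⌊1864/3⌋ + ⌊1864/13⌋ - ⌊1864/39⌋ = 621 + 143 - 47 = 717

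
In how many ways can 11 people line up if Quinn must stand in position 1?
Fix one position: (11-1)! = 3628800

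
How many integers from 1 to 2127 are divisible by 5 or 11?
⌊2127/5⌋ + ⌊2127/11⌋ - ⌊2127/55⌋ = 425 + 193 - 38 = 580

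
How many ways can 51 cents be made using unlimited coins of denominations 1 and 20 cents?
Coefficient of x^51 in 1/(1-x^1) · 1/(1-x^20). Use j coins of 20 for j = 0..⌊51/20⌋ = 2, the rest in 1s: 2 + 1 = 3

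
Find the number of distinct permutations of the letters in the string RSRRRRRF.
8! / (1! × 6! × 1!) = 56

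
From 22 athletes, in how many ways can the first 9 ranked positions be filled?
P(22,9) = 22!/(22-9)! = 180503769600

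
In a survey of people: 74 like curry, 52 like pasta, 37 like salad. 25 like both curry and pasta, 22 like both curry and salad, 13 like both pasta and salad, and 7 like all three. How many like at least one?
|A∪B∪C| = 74+52+37-25-22-13+7 = 110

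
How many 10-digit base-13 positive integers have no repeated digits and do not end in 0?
Last digit: 12 nonzero choices. First digit: 11 (nonzero, ≠last). Middle 8: P(11,8) = 6652800. Total = 878169600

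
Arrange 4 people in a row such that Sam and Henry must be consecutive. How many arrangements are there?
Treat the 2 as one block: (4-2+1)! × 2! = 6 × 2 = 12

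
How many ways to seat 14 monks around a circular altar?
Circular: fix one position, arrange the rest. (14-1)! = 6227020800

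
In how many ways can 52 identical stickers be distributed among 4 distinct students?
C(52+4-1, 4-1) = C(55, 3) = 26235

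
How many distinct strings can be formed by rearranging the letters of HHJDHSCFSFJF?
12! / (3! × 1! × 1! × 3! × 2! × 2!) = 3326400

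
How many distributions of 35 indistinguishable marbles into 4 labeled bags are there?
C(35+4-1, 4-1) = C(38, 3) = 8436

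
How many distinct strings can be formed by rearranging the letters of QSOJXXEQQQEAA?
13! / (2! × 2! × 4! × 1! × 1! × 1! × 2!) = 32432400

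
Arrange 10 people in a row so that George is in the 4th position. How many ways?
Fix one position: (10-1)! = 362880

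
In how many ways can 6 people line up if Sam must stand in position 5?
Fix one position: (6-1)! = 120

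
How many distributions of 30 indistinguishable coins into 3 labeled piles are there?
C(30+3-1, 3-1) = C(32, 2) = 496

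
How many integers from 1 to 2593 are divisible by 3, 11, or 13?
⌊2593/3⌋+⌊2593/11⌋+⌊2593/13⌋ - ⌊2593/33⌋-⌊2593/39⌋-⌊2593/143⌋ + ⌊2593/429⌋ = 864+235+199 - 78-66-18 + 6 = 1142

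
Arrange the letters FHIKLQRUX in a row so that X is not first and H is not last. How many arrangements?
By inclusion-exclusion: 9! - 2×(9-1)! + (9-2)! = 362880 - 80640 + 5040 = 287280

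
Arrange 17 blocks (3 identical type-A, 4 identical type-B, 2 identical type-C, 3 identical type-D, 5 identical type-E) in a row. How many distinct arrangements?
17! / (3! × 4! × 2! × 3! × 5!) = 1715313600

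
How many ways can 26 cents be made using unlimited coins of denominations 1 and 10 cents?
Coefficient of x^26 in 1/(1-x^1) · 1/(1-x^10). Use j coins of 10 for j = 0..⌊26/10⌋ = 2, the rest in 1s: 2 + 1 = 3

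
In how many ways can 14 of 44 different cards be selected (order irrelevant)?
C(44,14) = 44!/(14!×30!) = 114955808528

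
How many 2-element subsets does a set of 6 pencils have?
C(6,2) = 6!/(2!×4!) = 15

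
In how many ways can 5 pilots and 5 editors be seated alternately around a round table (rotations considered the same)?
Fix one of the pilots: (5-1)! ways for the remaining pilots, × 5! ways for the editors = 24 × 120 = 2880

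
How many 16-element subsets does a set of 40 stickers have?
C(40,16) = 40!/(16!×24!) = 62852101650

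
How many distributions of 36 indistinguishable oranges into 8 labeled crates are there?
C(36+8-1, 8-1) = C(43, 7) = 32224114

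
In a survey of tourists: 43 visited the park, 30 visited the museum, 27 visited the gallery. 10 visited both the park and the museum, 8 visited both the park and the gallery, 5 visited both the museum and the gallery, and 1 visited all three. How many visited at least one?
|A∪B∪C| = 43+30+27-10-8-5+1 = 78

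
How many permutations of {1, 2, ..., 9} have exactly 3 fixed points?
Choose the 3 fixed points C(9,3) = 84, derange the rest: !6 = Σ_{j=0}^{6} (-1)^j·6!/j! = 720 - 720 + 360 - 120 + 30 - 6 + 1 = 265. Product = 84 × 265 = 22260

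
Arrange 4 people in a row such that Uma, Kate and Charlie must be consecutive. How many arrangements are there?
Treat the 3 as one block: (4-3+1)! × 3! = 2 × 6 = 12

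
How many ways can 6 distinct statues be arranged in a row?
6! = 720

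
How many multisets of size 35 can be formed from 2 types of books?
C(35+2-1, 2-1) = C(36, 1) = 36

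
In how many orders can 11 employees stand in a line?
11! = 39916800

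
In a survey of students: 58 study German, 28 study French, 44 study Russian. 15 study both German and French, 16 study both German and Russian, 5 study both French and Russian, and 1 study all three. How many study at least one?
|A∪B∪C| = 58+28+44-15-16-5+1 = 95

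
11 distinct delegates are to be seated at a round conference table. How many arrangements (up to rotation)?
Circular: fix one position, arrange the rest. (11-1)! = 3628800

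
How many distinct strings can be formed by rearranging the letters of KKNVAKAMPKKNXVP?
15! / (5! × 1! × 1! × 2! × 2! × 2! × 2!) = 681080400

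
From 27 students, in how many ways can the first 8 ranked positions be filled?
P(27,8) = 27!/(27-8)! = 89513424000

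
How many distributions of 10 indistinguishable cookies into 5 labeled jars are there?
C(10+5-1, 5-1) = C(14, 4) = 1001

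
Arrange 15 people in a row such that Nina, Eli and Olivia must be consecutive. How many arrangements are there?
Treat the 3 as one block: (15-3+1)! × 3! = 6227020800 × 6 = 37362124800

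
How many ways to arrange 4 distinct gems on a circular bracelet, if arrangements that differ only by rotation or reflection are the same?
(4-1)!/2 = 6/2 = 3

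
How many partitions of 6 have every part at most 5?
Let r_j(i) = number of partitions of i into parts ≤ j, for i = 0..6. r_1(i) = 1 for all i; r_j(i) = r_{j-1}(i) + r_j(i-j). Rows j = 2..5: ≤2: 1 1 2 2 3 3 4; ≤3: 1 1 2 3 4 5 7; ≤4: 1 1 2 3 5 6 9; ≤5: 1 1 2 3 5 7 10. r_5(6) = 10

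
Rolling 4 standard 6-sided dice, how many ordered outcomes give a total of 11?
Coefficient of x^11 in (x + x² + ... + x^6)^4. By inclusion-exclusion on dice exceeding 6: Σ_j (-1)^j C(4,j)·C(11-1-6j, 3) = C(4,0)·C(10,3) - C(4,1)·C(4,3) = 1·120 - 4·4 = 104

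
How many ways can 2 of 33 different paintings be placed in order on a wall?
P(33,2) = 33!/(33-2)! = 1056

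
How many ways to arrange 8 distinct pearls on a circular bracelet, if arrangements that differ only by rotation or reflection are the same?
(8-1)!/2 = 5040/2 = 2520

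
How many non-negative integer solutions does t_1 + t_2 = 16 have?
C(16+2-1, 2-1) = C(17, 1) = 17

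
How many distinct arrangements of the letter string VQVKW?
5! / (1! × 1! × 1! × 2!) = 60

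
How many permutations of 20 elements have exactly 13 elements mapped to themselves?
Choose the 13 fixed points C(20,13) = 77520, derange the rest: !7 = Σ_{j=0}^{7} (-1)^j·7!/j! = 5040 - 5040 + 2520 - 840 + 210 - 42 + 7 - 1 = 1854. Product = 77520 × 1854 = 143722080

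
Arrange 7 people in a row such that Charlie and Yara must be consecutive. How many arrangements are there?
Treat the 2 as one block: (7-2+1)! × 2! = 720 × 2 = 1440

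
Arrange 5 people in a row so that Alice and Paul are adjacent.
Treat as block: (5-1)! × 2! = 24 × 2 = 48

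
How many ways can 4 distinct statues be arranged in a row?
4! = 24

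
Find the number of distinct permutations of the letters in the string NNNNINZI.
8! / (5! × 2! × 1!) = 168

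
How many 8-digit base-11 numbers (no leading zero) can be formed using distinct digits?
First digit: 10 choices (nonzero). Then descending: 10 × 10 × 9 × 8 × 7 × 6 × 5 × 4 = 6048000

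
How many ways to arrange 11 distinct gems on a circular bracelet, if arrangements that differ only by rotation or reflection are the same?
(11-1)!/2 = 3628800/2 = 1814400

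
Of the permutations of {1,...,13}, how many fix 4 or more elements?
Exactly j fixed points: C(13,j)·!(13-j); sum over j ≥ 4 (derangement numbers via !m = (m-1)·(!(m-1) + !(m-2)): !0..!9 = 1, 0, 1, 2, 9, 44, 265, 1854, 14833, 133496). Σ_{j=4}^{13} C(13,j)·!(13-j) = C(13,4)·!9 + C(13,5)·!8 + C(13,6)·!7 + C(13,7)·!6 + C(13,8)·!5 + C(13,9)·!4 + C(13,10)·!3 + C(13,11)·!2 + C(13,12)·!1 + C(13,13)·!0 = 715·133496 + 1287·14833 + 1716·1854 + 1716·265 + 1287·44 + 715·9 + 286·2 + 78·1 + 13·0 + 1·1 = 118239629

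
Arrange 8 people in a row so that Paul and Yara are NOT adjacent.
Total - adjacent = 8! - (8-1)!×2 = 40320 - 10080 = 30240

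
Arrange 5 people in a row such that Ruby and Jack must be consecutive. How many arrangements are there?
Treat the 2 as one block: (5-2+1)! × 2! = 24 × 2 = 48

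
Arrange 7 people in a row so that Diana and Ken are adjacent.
Treat as block: (7-1)! × 2! = 720 × 2 = 1440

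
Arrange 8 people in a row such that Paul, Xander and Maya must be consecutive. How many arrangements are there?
Treat the 3 as one block: (8-3+1)! × 3! = 720 × 6 = 4320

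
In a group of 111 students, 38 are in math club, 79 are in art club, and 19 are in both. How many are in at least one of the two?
|A∪B| = |A| + |B| - |A∩B| = 38 + 79 - 19 = 98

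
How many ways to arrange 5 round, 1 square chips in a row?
6! / (5! × 1!) = 6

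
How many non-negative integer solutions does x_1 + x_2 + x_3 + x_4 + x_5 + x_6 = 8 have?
C(8+6-1, 6-1) = C(13, 5) = 1287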